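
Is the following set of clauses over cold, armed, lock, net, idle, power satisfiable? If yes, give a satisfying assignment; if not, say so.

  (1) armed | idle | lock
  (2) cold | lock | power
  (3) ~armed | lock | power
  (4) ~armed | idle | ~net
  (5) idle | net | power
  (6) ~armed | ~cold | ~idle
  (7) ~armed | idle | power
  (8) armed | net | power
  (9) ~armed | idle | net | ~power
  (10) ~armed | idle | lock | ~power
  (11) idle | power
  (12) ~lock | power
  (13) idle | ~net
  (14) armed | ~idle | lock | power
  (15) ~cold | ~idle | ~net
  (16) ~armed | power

Set cold = False.
Set armed = True.
  then (~armed | power) forces power = True.
Set lock = False.
  then (~armed | idle | lock | ~power) forces idle = True.
Set net = True.
All clauses satisfied.

cold=F, armed=T, lock=F, net=T, idle=T, power=T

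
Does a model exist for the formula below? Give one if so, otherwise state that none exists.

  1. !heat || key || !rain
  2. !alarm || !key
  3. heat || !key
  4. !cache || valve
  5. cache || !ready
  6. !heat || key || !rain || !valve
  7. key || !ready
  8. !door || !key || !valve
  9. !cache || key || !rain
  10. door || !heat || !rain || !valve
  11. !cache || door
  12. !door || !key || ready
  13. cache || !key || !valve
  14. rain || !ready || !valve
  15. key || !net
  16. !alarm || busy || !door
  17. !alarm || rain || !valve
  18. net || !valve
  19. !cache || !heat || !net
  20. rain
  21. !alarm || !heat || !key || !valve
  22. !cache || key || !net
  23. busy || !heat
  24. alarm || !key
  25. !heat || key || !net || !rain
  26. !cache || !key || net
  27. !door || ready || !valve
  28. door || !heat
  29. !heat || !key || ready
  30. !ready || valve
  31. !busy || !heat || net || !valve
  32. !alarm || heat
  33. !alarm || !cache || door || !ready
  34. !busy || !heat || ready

busy = False, alarm = False, valve = False, ready = False, net = False, key = False, heat = False, rain = True, cache = False, door = False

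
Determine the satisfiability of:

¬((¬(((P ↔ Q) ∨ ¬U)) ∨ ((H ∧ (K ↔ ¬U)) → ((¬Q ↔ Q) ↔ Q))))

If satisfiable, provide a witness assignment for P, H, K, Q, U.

P = True; H = True; K = False; Q = True; U = True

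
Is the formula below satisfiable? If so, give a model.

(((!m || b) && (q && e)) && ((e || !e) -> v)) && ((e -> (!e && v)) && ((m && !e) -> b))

Case e = True: the conjunct e -> (!e && v) becomes True -> (False && v) = False.
Case e = False: the conjunct e is False.
Both cases fail — unsatisfiable.

Unsatisfiable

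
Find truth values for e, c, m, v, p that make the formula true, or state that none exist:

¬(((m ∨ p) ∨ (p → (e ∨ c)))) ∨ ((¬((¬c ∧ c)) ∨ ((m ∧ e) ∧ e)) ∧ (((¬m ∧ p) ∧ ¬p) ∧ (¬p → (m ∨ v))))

No satisfying assignment exists.

Case p = True: the formula becomes ¬True ∨ ((¬((¬c ∧ c)) ∨ ((m ∧ e) ∧ e)) ∧ False) = False.
Case p = False: the formula becomes ¬True ∨ ((¬((¬c ∧ c)) ∨ ((m ∧ e) ∧ e)) ∧ False) = False.
Both cases fail — unsatisfiable.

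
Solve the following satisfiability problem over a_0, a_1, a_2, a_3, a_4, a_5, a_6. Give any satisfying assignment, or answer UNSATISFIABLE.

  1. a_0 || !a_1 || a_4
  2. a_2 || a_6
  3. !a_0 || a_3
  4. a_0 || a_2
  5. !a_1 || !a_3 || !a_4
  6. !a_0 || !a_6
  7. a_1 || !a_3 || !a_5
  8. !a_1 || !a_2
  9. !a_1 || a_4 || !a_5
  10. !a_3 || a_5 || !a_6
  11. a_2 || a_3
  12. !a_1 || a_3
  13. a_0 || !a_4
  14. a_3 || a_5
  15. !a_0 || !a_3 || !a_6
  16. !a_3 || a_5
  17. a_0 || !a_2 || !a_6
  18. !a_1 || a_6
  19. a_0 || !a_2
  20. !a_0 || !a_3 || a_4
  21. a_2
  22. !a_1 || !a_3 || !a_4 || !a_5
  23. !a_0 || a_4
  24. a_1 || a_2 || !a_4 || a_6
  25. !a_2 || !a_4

No satisfying assignment exists.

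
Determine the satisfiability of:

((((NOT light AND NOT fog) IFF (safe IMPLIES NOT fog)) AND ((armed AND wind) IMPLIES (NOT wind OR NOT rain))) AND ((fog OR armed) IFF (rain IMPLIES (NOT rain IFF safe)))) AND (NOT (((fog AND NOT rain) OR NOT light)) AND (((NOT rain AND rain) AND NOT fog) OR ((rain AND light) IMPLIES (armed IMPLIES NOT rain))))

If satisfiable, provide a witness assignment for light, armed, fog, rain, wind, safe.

UNSATISFIABLE

Case light = True: the formula simplifies to ((NOT ((safe IMPLIES NOT fog)) AND ((armed AND wind) IMPLIES (NOT wind OR NOT rain))) AND ((fog OR armed) IFF (rain IMPLIES (NOT rain IFF safe)))) AND (NOT ((fog AND NOT rain)) AND (((NOT rain AND rain) AND NOT fog) OR (rain IMPLIES (armed IMPLIES NOT rain)))).
  fog = True: simplifies to ((NOT (NOT safe) AND ((armed AND wind) IMPLIES (NOT wind OR NOT rain))) AND (rain IMPLIES (NOT rain IFF safe))) AND (NOT (NOT rain) AND (rain IMPLIES (armed IMPLIES NOT rain))).
    rain = True: simplifies to ((NOT (NOT safe) AND ((armed AND wind) IMPLIES NOT wind)) AND NOT safe) AND NOT armed.
      safe = True: the conjunct NOT safe is False.
      safe = False: the conjunct NOT (NOT safe) becomes NOT (NOT False) = False.
    rain = False: the conjunct NOT (NOT rain) becomes NOT (NOT False) = False.
  fog = False: the conjunct NOT ((safe IMPLIES NOT fog)) becomes NOT ((safe IMPLIES True)) = False.
Case light = False: the conjunct NOT (((fog AND NOT rain) OR NOT light)) becomes NOT (((fog AND NOT rain) OR True)) = False.
Both cases fail — unsatisfiable.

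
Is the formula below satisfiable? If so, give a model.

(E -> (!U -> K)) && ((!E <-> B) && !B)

E: True, K: True, U: True, B: False

  E -> (!U -> K) = True
    !U -> K = True
      !U = False
  (!E <-> B) && !B = True
    !E <-> B = True
      !E = False
    !B = True
Both conjuncts True, so the formula holds.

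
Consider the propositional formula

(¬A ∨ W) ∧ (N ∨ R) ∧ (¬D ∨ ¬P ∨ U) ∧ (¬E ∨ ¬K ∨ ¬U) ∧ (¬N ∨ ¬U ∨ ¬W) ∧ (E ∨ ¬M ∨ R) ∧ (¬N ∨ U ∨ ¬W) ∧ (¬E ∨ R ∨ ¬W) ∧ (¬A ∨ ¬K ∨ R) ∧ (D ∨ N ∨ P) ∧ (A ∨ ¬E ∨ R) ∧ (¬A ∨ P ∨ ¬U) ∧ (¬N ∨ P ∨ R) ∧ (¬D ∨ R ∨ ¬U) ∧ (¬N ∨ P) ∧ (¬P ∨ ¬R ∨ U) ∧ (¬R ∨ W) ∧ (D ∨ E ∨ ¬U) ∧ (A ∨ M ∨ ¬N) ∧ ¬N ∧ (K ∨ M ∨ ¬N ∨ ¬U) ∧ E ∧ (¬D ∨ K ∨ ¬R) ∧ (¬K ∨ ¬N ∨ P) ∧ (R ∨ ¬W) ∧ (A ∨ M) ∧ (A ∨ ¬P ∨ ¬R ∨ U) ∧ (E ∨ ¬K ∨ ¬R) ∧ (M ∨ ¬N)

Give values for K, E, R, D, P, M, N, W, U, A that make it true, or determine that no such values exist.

K = True, E = True, R = True, D = True, P = False, M = False, N = False, W = True, U = False, A = True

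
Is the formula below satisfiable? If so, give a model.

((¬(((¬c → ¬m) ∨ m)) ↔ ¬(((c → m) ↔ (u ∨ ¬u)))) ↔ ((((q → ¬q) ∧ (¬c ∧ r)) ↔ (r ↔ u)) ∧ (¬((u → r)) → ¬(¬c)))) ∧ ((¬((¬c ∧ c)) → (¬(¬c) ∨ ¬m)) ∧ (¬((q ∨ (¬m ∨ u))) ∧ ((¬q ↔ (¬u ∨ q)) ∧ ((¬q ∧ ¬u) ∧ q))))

No satisfying assignment exists.

Case q = True: the conjunct ¬((q ∨ (¬m ∨ u))) becomes ¬((True ∨ (¬m ∨ u))) = False.
Case q = False: the conjunct q is False.
Both cases fail — unsatisfiable.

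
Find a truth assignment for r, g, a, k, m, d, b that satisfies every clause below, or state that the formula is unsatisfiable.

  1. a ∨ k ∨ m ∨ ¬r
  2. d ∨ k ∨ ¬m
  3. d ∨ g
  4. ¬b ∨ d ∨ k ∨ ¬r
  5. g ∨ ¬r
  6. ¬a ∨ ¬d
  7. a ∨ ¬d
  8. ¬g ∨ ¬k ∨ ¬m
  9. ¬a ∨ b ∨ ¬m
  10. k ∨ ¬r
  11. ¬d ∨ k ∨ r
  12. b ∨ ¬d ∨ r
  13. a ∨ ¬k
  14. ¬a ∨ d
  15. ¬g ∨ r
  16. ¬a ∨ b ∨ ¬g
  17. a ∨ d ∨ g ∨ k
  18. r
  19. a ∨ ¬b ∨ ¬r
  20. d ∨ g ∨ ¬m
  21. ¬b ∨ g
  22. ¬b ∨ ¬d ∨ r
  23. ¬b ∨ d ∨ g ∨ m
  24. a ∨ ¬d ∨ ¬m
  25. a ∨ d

Case a = True:
  (¬a ∨ ¬d) forces d = False.
  Clause (¬a ∨ d) is falsified — contradiction.
Case a = False:
  (a ∨ ¬d) forces d = False.
  Clause (a ∨ d) is falsified — contradiction.
Both cases fail, so the formula is unsatisfiable.

Unsatisfiable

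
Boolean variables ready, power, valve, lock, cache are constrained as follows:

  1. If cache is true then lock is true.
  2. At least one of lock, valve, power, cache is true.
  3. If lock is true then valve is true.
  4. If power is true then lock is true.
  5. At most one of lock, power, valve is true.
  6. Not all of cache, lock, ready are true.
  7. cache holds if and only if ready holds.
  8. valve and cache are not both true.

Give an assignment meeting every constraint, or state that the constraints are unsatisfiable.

ready = False; power = False; valve = True; lock = False; cache = False

  (1) cache=F ⇒ lock: vacuous ✓
  (2) {lock, valve, power, cache}: 1 true — at least one ✓
  (3) lock=F ⇒ valve: vacuous ✓
  (4) power=F ⇒ lock: vacuous ✓
  (5) {lock, power, valve}: 1 true — at most one ✓
  (6) {cache, lock, ready}: 0/3 true — not all ✓
  (7) cache=F, ready=F — same ✓
  (8) valve=T, cache=F — not both ✓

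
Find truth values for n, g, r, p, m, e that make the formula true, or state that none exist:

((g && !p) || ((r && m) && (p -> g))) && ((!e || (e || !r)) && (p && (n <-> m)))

n = True, g = True, r = True, p = True, m = True, e = False

  (g && !p) || ((r && m) && (p -> g)) = True
    g && !p = False
      !p = False
    (r && m) && (p -> g) = True
      r && m = True
      p -> g = True
  (!e || (e || !r)) && (p && (n <-> m)) = True
    !e || (e || !r) = True
      !e = True
      e || !r = False
        !r = False
    p && (n <-> m) = True
      n <-> m = True
Both conjuncts True, so the formula holds.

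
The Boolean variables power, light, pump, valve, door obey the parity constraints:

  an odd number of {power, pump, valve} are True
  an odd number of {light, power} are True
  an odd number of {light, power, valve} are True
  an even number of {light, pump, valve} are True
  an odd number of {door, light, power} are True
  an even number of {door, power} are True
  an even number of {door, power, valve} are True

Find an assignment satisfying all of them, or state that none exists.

power = False; light = True; pump = True; valve = False; door = False

{power, pump, valve}: 1 true → odd ✓
{light, power}: 1 true → odd ✓
{light, power, valve}: 1 true → odd ✓
{light, pump, valve}: 2 true → even ✓
{door, light, power}: 1 true → odd ✓
{door, power}: 0 true → even ✓
{door, power, valve}: 0 true → even ✓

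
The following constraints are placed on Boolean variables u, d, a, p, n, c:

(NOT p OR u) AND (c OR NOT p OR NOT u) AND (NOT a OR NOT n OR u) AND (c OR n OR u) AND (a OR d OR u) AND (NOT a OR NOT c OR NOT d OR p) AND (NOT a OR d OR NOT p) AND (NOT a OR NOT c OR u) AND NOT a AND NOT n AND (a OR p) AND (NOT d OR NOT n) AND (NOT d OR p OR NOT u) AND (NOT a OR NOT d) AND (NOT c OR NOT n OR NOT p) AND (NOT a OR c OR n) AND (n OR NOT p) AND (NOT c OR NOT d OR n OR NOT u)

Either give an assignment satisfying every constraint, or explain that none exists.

Unsatisfiable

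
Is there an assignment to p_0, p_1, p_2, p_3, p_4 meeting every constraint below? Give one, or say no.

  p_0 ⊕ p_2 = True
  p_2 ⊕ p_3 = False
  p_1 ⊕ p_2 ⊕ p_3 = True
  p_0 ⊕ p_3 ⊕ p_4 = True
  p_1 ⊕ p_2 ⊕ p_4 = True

p_0 = True, p_1 = True, p_2 = False, p_3 = False, p_4 = False

p_0 ⊕ p_2 = T ⊕ F = True ✓
p_2 ⊕ p_3 = F ⊕ F = False ✓
p_1 ⊕ p_2 ⊕ p_3 = T ⊕ F ⊕ F = True ✓
p_0 ⊕ p_3 ⊕ p_4 = T ⊕ F ⊕ F = True ✓
p_1 ⊕ p_2 ⊕ p_4 = T ⊕ F ⊕ F = True ✓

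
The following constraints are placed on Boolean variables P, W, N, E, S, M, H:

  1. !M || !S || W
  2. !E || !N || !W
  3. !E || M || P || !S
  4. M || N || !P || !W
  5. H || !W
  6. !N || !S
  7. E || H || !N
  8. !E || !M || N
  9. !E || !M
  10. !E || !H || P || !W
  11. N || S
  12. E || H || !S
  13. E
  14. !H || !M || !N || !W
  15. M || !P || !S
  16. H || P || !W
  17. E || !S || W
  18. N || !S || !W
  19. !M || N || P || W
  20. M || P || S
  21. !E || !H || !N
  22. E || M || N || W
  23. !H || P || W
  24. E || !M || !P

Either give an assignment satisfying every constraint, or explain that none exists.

Unit clause (E) forces E = True.
In (!E || !M) only !M is left, so M = False.
Try P = False:
  (!E || M || P || !S) forces S = False.
  clause (M || P || S) is falsified — backtrack.
So P = True.
  then (M || !P || !S) forces S = False.
  then (N || S) forces N = True.
  then (!E || !H || !N) forces H = False.
  then (!E || !N || !W) forces W = False.
All clauses satisfied.

P = True, W = False, N = True, E = True, S = False, M = False, H = False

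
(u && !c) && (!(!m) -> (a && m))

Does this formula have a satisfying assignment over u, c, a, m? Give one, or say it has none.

u=T, c=F, a=F, m=F

  u && !c = True
    !c = True
  !(!m) -> (a && m) = True
    !(!m) = False
      !m = True
    a && m = False
Both conjuncts True, so the formula holds.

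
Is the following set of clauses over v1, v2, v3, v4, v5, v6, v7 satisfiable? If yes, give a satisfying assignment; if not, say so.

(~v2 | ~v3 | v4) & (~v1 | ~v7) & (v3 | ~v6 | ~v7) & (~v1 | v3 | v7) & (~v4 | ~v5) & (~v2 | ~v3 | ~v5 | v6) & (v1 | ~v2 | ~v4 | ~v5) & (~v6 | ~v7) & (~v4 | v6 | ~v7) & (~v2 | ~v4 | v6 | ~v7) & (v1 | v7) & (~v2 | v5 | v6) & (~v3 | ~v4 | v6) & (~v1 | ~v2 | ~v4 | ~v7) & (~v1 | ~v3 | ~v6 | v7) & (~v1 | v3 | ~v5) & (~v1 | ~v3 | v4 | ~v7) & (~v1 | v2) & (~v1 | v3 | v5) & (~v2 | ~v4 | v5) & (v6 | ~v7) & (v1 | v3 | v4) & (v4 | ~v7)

Unsatisfiable — no assignment works.

Case v1 = True:
  (~v1 | ~v7) forces v7 = False.
  (~v1 | v3 | v7) forces v3 = True.
  (~v1 | ~v3 | ~v6 | v7) forces v6 = False.
  (~v3 | ~v4 | v6) forces v4 = False.
  (~v2 | ~v3 | v4) forces v2 = False.
  Clause (~v1 | v2) is falsified — contradiction.
Case v1 = False:
  (v1 | v7) forces v7 = True.
  (~v6 | ~v7) forces v6 = False.
  Clause (v6 | ~v7) is falsified — contradiction.
Both cases fail, so the formula is unsatisfiable.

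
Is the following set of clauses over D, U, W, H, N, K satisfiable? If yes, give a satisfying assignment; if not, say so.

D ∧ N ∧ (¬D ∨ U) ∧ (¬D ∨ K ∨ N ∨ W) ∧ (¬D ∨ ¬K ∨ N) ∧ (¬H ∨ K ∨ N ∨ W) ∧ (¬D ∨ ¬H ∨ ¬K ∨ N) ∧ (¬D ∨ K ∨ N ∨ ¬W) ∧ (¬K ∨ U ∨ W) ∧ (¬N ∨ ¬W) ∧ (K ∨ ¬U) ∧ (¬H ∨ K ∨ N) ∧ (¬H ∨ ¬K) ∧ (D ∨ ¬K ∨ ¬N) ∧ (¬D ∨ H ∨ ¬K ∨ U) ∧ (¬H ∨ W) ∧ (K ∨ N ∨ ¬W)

Unit clause (D) forces D = True.
Unit clause (N) forces N = True.
In (¬D ∨ U) only U is left, so U = True.
In (¬N ∨ ¬W) only ¬W is left, so W = False.
In (K ∨ ¬U) only K is left, so K = True.
In (¬H ∨ ¬K) only ¬H is left, so H = False.
All clauses satisfied.

D = True, U = True, W = False, H = False, N = True, K = True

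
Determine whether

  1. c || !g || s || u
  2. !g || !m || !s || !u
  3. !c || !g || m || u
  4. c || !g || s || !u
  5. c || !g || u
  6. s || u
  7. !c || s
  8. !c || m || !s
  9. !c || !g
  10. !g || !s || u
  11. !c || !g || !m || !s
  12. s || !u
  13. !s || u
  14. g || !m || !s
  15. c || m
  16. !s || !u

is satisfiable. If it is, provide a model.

Case s = True:
  (!s || u) forces u = True.
  Clause (!s || !u) is falsified — contradiction.
Case s = False:
  (s || u) forces u = True.
  Clause (s || !u) is falsified — contradiction.
Both cases fail, so the formula is unsatisfiable.

No satisfying assignment exists.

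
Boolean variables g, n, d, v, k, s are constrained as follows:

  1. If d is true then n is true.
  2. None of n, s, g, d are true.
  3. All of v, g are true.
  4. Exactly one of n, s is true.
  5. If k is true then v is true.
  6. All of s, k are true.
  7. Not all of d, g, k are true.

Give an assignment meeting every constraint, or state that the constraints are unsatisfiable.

Case g = True:
  Constraint (2) is violated (g=T) — contradiction.
Case g = False:
  Constraint (3) is violated (g=F) — contradiction.
Both cases fail — unsatisfiable.

Unsatisfiable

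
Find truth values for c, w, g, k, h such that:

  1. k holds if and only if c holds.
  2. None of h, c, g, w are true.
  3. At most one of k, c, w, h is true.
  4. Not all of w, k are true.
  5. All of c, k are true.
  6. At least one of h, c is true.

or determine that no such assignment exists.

Unsatisfiable — no assignment works.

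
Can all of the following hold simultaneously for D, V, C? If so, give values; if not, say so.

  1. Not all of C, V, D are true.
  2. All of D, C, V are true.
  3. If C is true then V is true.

Case D = True:
  (2) forces C = True.
  (1) with C=T, D=T forces V = False.
  Constraint (2) is violated (V=F) — contradiction.
Case D = False:
  Constraint (2) is violated (D=F) — contradiction.
Both cases fail — unsatisfiable.

No satisfying assignment exists.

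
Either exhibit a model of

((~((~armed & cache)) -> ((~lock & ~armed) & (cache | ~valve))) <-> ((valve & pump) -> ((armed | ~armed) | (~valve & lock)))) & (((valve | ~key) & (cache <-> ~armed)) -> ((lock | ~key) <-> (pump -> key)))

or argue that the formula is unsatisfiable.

cache: True, pump: False, lock: False, valve: True, armed: False, key: False

  (~((~armed & cache)) -> ((~lock & ~armed) & (cache | ~valve))) <-> ((valve & pump) -> ((armed | ~armed) | (~valve & lock))) = True
    ~((~armed & cache)) -> ((~lock & ~armed) & (cache | ~valve)) = True
      ~((~armed & cache)) = False
        ~armed & cache = True
          ~armed = True
      (~lock & ~armed) & (cache | ~valve) = True
        ~lock & ~armed = True
          ~lock = True
          ~armed = True
        cache | ~valve = True
          ~valve = False
    (valve & pump) -> ((armed | ~armed) | (~valve & lock)) = True
      valve & pump = False
      (armed | ~armed) | (~valve & lock) = True
        armed | ~armed = True
          ~armed = True
        ~valve & lock = False
          ~valve = False
  ((valve | ~key) & (cache <-> ~armed)) -> ((lock | ~key) <-> (pump -> key)) = True
    (valve | ~key) & (cache <-> ~armed) = True
      valve | ~key = True
        ~key = True
      cache <-> ~armed = True
        ~armed = True
    (lock | ~key) <-> (pump -> key) = True
      lock | ~key = True
        ~key = True
      pump -> key = True
Both conjuncts True, so the formula holds.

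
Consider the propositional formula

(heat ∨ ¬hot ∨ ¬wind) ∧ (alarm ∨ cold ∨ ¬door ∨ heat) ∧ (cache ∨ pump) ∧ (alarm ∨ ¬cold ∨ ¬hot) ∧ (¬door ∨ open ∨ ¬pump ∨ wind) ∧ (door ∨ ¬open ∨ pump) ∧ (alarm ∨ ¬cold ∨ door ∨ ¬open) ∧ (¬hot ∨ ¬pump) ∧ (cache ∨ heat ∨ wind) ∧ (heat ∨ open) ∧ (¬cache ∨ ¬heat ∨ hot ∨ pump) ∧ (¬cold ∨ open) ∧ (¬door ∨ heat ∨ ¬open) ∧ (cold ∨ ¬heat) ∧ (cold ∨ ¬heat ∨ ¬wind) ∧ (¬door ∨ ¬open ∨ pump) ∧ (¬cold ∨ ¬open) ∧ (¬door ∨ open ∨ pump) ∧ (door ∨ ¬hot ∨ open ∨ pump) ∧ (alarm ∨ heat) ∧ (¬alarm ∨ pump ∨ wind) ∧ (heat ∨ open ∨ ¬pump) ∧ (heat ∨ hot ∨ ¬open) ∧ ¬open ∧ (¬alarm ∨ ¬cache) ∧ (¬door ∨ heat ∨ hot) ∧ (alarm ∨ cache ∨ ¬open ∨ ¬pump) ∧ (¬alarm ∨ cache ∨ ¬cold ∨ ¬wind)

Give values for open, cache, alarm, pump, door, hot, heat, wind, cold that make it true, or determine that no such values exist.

Case open = True:
  Clause (¬open) is falsified — contradiction.
Case open = False:
  (heat ∨ open) forces heat = True.
  (¬cold ∨ open) forces cold = False.
  Clause (cold ∨ ¬heat) is falsified — contradiction.
Both cases fail, so the formula is unsatisfiable.

No satisfying assignment exists.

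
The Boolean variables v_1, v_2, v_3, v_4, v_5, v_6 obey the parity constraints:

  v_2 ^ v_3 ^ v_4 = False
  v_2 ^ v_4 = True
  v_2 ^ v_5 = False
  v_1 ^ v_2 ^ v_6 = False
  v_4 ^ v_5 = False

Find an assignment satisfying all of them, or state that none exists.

Unsatisfiable

Adding constraints 2, 3, 5 mod 2: every variable appears an even number of times on the left, so the left side is 0.
But the right sides sum to 1 (mod 2). 0 ≠ 1 — the system is inconsistent.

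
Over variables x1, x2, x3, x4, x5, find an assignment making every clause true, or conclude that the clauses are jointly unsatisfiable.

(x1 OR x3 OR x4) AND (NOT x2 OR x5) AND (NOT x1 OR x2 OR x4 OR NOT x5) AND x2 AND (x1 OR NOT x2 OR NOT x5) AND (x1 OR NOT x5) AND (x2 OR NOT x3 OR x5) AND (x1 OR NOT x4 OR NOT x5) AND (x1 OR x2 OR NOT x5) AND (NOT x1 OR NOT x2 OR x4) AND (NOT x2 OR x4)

x1=T; x2=T; x3=T; x4=T; x5=T

Unit clause (x2) forces x2 = True.
In (NOT x2 OR x4) only x4 is left, so x4 = True.
In (NOT x2 OR x5) only x5 is left, so x5 = True.
In (x1 OR NOT x2 OR NOT x5) only x1 is left, so x1 = True.
Set x3 = True.
All clauses satisfied.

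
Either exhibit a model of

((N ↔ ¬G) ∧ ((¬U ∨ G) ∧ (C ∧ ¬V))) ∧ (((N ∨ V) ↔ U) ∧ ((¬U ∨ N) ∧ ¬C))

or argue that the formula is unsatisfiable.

Unsatisfiable

Case C = True: the conjunct ¬C is False.
Case C = False: the conjunct C is False.
Both cases fail — unsatisfiable.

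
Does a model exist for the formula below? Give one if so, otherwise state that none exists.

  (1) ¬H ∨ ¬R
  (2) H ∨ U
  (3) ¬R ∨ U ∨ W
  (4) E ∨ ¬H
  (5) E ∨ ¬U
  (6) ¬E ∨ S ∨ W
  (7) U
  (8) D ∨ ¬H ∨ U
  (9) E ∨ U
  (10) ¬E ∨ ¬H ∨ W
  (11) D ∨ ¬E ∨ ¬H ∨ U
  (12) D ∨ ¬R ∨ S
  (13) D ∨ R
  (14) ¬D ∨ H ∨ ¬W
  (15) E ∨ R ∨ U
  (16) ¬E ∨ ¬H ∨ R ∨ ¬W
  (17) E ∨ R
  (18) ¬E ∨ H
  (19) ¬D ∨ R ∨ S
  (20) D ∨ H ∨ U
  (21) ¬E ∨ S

UNSATISFIABLE

Case U = True:
  (E ∨ ¬U) forces E = True.
  (¬E ∨ H) forces H = True.
  (¬H ∨ ¬R) forces R = False.
  (¬E ∨ ¬H ∨ W) forces W = True.
  Clause (¬E ∨ ¬H ∨ R ∨ ¬W) is falsified — contradiction.
Case U = False:
  Clause (U) is falsified — contradiction.
Both cases fail, so the formula is unsatisfiable.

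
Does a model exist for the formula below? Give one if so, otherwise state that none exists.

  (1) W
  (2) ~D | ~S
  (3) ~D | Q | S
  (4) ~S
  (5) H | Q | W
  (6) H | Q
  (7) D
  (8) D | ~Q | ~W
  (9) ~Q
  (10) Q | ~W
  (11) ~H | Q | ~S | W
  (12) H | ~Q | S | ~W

The formula is unsatisfiable.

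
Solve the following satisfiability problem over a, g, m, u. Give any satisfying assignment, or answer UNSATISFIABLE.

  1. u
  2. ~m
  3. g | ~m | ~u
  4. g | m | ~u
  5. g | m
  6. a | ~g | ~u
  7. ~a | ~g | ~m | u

Unit clause (u) forces u = True.
Unit clause (~m) forces m = False.
In (g | m | ~u) only g is left, so g = True.
In (a | ~g | ~u) only a is left, so a = True.
Check each clause:
  (u): u holds.
  (~m): ~m holds.
  (g | ~m | ~u): g holds.
  (g | m | ~u): g holds.
  (g | m): g holds.
  (a | ~g | ~u): a holds.
  (~a | ~g | ~m | u): ~m holds.
All clauses satisfied.

a = True, g = True, m = False, u = True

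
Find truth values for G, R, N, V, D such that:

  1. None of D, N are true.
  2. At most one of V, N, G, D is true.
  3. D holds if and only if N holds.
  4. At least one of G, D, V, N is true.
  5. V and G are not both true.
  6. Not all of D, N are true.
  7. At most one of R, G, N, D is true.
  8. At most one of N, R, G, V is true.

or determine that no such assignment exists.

G = False, R = False, N = False, V = True, D = False

  (1) {D, N}: 0 true — none ✓
  (2) {V, N, G, D}: 1 true — at most one ✓
  (3) D=F, N=F — same ✓
  (4) {G, D, V, N}: 1 true — at least one ✓
  (5) V=T, G=F — not both ✓
  (6) {D, N}: 0/2 true — not all ✓
  (7) {R, G, N, D}: 0 true — at most one ✓
  (8) {N, R, G, V}: 1 true — at most one ✓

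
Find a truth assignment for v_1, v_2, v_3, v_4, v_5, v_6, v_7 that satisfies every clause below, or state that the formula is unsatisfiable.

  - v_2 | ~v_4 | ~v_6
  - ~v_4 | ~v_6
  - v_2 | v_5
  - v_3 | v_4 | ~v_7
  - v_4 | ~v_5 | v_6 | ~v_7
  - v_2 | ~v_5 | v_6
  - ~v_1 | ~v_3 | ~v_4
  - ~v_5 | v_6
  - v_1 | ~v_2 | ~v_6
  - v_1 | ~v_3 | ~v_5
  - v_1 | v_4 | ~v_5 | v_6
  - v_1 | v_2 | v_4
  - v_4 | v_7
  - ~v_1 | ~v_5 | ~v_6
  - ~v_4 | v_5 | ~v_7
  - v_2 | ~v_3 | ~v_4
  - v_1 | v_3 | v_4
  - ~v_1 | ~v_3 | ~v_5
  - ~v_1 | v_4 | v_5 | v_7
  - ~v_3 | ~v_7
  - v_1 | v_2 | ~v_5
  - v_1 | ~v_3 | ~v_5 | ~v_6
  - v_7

Case v_7 = True:
  (~v_3 | ~v_7) forces v_3 = False.
  (v_3 | v_4 | ~v_7) forces v_4 = True.
  (~v_4 | ~v_6) forces v_6 = False.
  (~v_5 | v_6) forces v_5 = False.
  Clause (~v_4 | v_5 | ~v_7) is falsified — contradiction.
Case v_7 = False:
  Clause (v_7) is falsified — contradiction.
Both cases fail, so the formula is unsatisfiable.

Unsatisfiable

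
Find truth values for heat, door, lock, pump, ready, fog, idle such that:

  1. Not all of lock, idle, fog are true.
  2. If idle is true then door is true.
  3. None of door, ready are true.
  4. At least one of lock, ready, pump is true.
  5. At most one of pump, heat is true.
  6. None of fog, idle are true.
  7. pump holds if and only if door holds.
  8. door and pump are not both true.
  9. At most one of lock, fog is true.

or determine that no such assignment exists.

heat = True, door = False, lock = True, pump = False, ready = False, fog = False, idle = False

  (1) {lock, idle, fog}: 1/3 true — not all ✓
  (2) idle=F ⇒ door: vacuous ✓
  (3) {door, ready}: 0 true — none ✓
  (4) {lock, ready, pump}: 1 true — at least one ✓
  (5) {pump, heat}: 1 true — at most one ✓
  (6) {fog, idle}: 0 true — none ✓
  (7) pump=F, door=F — same ✓
  (8) door=F, pump=F — not both ✓
  (9) {lock, fog}: 1 true — at most one ✓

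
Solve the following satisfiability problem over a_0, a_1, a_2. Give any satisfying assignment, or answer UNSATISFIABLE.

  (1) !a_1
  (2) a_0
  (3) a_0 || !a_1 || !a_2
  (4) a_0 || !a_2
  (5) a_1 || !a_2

a_0 = True, a_1 = False, a_2 = False

Unit clause (!a_1) forces a_1 = False.
Unit clause (a_0) forces a_0 = True.
In (a_1 || !a_2) only !a_2 is left, so a_2 = False.
All clauses satisfied.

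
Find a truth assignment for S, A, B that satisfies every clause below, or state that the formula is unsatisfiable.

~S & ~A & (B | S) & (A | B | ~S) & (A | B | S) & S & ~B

Case S = True:
  Clause (~S) is falsified — contradiction.
Case S = False:
  Clause (S) is falsified — contradiction.
Both cases fail, so the formula is unsatisfiable.

The formula is unsatisfiable.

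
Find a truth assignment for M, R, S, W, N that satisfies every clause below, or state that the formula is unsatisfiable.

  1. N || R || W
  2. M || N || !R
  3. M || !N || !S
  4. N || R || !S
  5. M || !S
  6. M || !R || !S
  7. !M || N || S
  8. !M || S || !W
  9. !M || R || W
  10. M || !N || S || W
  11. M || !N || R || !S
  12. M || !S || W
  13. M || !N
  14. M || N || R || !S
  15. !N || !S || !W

M: False; R: False; S: False; W: True; N: False

Set M = False.
  then (M || !S) forces S = False.
  then (M || !N) forces N = False.
  then (M || N || !R) forces R = False.
  then (N || R || W) forces W = True.
All clauses satisfied.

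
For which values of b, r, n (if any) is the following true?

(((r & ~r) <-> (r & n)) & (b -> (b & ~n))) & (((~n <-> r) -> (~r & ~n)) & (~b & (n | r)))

Case b = True: the conjunct ~b is False.
Case b = False: the formula simplifies to ((r & ~r) <-> (r & n)) & (((~n <-> r) -> (~r & ~n)) & (n | r)).
  r = True: simplifies to ~n & n.
    n = True: the conjunct ~n is False.
    n = False: the conjunct n is False.
  r = False: simplifies to (n -> ~n) & n.
    n = True: the conjunct n -> ~n becomes True -> ~True = False.
    n = False: the conjunct n is False.
Both cases fail — unsatisfiable.

No satisfying assignment exists.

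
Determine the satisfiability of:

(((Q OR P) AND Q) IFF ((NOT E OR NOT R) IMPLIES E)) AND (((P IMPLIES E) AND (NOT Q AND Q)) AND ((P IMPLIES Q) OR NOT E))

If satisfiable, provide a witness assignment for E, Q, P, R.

The formula is unsatisfiable.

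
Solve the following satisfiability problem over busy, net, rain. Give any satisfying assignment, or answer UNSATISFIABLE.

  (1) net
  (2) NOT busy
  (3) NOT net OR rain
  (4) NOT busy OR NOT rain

busy=F, net=T, rain=T

Unit clause (net) forces net = True.
Unit clause (NOT busy) forces busy = False.
In (NOT net OR rain) only rain is left, so rain = True.
All clauses satisfied.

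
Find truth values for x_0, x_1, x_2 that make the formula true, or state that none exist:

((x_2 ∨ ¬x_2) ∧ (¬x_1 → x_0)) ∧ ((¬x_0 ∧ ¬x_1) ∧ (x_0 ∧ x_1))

Case x_0 = True: the conjunct ¬x_0 is False.
Case x_0 = False: the conjunct x_0 is False.
Both cases fail — unsatisfiable.

The formula is unsatisfiable.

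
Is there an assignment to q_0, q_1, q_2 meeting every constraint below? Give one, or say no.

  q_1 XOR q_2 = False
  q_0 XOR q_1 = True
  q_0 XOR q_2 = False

Adding constraints 1, 2, 3 mod 2: every variable appears an even number of times on the left, so the left side is 0.
But the right sides sum to 1 (mod 2). 0 ≠ 1 — the system is inconsistent.

Unsatisfiable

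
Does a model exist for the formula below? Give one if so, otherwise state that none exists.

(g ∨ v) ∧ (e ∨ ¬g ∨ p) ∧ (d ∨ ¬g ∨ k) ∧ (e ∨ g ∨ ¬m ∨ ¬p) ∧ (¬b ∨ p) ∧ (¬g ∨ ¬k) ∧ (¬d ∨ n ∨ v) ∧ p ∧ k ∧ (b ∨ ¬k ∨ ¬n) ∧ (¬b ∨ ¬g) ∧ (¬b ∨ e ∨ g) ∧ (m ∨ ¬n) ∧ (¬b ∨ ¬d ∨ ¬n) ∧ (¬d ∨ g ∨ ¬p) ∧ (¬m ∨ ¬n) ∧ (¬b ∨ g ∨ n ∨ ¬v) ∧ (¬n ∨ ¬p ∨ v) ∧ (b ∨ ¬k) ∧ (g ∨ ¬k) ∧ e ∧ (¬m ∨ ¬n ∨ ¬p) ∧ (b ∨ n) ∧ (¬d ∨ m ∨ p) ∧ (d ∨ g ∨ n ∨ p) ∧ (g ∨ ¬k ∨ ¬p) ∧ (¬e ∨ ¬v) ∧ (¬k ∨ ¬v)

Case k = True:
  (¬g ∨ ¬k) forces g = False.
  Clause (g ∨ ¬k) is falsified — contradiction.
Case k = False:
  Clause (k) is falsified — contradiction.
Both cases fail, so the formula is unsatisfiable.

Unsatisfiable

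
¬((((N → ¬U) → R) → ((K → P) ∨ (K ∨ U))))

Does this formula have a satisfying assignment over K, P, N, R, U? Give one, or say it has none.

Case K = True: the formula becomes ¬((((N → ¬U) → R) → True)) = False.
Case K = False: the formula becomes ¬((((N → ¬U) → R) → True)) = False.
Both cases fail — unsatisfiable.

The formula is unsatisfiable.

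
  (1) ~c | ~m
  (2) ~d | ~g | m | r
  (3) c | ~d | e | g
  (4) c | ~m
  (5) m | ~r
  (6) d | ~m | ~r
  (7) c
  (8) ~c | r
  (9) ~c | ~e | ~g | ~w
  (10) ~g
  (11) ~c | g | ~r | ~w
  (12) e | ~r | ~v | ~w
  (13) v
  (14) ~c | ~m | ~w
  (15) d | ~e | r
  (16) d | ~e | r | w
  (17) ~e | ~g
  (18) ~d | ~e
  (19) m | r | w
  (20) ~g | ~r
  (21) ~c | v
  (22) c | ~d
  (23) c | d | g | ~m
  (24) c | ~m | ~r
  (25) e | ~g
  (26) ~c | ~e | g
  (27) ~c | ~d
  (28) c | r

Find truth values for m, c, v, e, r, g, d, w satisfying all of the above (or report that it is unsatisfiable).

Case c = True:
  (~c | ~m) forces m = False.
  (m | ~r) forces r = False.
  Clause (~c | r) is falsified — contradiction.
Case c = False:
  Clause (c) is falsified — contradiction.
Both cases fail, so the formula is unsatisfiable.

Unsatisfiable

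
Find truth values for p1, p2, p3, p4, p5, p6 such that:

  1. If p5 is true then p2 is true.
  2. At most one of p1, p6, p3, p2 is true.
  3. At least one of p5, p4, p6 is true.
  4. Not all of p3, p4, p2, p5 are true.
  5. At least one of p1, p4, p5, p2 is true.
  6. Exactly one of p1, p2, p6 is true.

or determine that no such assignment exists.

p1=F; p2=F; p3=F; p4=T; p5=F; p6=T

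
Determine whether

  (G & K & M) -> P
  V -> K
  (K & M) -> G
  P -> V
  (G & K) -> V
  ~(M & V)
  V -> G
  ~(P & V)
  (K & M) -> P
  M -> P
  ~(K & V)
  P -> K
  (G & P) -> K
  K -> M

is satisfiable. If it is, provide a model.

G = True, M = False, V = False, P = False, K = False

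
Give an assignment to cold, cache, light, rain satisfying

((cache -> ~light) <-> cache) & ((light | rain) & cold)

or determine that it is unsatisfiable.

cold=T, cache=T, light=F, rain=T

  (cache -> ~light) <-> cache = True
    cache -> ~light = True
      ~light = True
  (light | rain) & cold = True
    light | rain = True
Both conjuncts True, so the formula holds.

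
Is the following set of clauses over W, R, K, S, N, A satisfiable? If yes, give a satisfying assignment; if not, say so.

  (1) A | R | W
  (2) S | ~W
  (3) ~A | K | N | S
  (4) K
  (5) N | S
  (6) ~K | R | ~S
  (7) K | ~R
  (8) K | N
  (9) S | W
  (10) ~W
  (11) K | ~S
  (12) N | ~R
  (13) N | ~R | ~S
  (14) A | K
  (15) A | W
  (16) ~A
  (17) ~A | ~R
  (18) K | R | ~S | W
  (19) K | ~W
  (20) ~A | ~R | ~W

The formula is unsatisfiable.

Case A = True:
  Clause (~A) is falsified — contradiction.
Case A = False:
  (K) forces K = True.
  (~W) forces W = False.
  Clause (A | W) is falsified — contradiction.
Both cases fail, so the formula is unsatisfiable.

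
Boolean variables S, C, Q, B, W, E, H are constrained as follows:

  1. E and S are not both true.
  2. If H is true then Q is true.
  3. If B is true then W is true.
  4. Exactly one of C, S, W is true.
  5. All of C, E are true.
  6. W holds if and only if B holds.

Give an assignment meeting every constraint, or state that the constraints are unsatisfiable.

S = False, C = True, Q = True, B = False, W = False, E = True, H = False

  (1) E=T, S=F — not both ✓
  (2) H=F ⇒ Q: vacuous ✓
  (3) B=F ⇒ W: vacuous ✓
  (4) {C, S, W}: 1 true — exactly one ✓
  (5) {C, E}: all 2 true ✓
  (6) W=F, B=F — same ✓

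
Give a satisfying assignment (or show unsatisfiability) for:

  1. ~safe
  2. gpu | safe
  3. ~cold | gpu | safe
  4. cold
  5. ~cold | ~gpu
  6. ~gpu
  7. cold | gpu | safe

Case safe = True:
  Clause (~safe) is falsified — contradiction.
Case safe = False:
  (gpu | safe) forces gpu = True.
  Clause (~gpu) is falsified — contradiction.
Both cases fail, so the formula is unsatisfiable.

Unsatisfiable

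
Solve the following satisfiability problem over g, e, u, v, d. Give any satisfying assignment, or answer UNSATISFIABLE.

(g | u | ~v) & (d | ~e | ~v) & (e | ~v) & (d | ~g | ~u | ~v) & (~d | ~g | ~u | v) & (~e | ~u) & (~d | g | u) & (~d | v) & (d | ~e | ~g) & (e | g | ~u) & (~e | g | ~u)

Set g = True.
Set e = False.
  then (e | ~v) forces v = False.
  then (~d | v) forces d = False.
Set u = False.
All clauses satisfied.

g=T; e=F; u=F; v=F; d=F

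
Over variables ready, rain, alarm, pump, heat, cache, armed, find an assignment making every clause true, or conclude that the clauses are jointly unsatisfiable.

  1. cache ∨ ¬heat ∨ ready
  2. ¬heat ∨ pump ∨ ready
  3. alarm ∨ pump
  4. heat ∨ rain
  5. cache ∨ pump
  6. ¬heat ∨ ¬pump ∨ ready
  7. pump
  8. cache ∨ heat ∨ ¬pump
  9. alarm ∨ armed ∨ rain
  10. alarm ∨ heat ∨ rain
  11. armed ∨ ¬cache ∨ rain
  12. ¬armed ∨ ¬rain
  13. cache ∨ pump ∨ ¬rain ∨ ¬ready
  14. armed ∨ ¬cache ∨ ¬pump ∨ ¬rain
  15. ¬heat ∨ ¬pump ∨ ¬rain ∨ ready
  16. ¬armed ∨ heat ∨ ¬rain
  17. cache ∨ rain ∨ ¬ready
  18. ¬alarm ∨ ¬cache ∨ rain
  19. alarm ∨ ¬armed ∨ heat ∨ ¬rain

ready = True, rain = True, alarm = True, pump = True, heat = True, cache = False, armed = False

Unit clause (pump) forces pump = True.
Try ready = False:
  (¬heat ∨ ¬pump ∨ ready) forces heat = False.
  (heat ∨ rain) forces rain = True.
  (cache ∨ heat ∨ ¬pump) forces cache = True.
  (¬armed ∨ ¬rain) forces armed = False.
  clause (armed ∨ ¬cache ∨ ¬pump ∨ ¬rain) is falsified — backtrack.
So ready = True.
Set rain = True.
  then (¬armed ∨ ¬rain) forces armed = False.
  then (armed ∨ ¬cache ∨ ¬pump ∨ ¬rain) forces cache = False.
  then (cache ∨ heat ∨ ¬pump) forces heat = True.
Set alarm = True.
All clauses satisfied.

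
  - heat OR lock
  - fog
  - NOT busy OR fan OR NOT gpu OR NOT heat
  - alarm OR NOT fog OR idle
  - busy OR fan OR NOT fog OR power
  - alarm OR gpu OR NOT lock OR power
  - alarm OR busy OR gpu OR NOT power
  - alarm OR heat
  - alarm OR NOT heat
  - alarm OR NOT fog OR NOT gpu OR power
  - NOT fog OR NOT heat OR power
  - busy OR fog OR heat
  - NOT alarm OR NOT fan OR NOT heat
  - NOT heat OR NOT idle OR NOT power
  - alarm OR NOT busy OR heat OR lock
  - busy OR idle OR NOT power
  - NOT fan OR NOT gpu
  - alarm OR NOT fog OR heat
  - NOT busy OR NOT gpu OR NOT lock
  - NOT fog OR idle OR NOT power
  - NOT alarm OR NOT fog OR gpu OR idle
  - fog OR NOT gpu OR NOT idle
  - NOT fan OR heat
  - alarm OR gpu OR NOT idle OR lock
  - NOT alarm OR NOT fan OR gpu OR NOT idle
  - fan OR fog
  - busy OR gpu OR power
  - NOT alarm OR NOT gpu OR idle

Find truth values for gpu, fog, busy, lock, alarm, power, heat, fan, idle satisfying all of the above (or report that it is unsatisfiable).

gpu=T; fog=T; busy=F; lock=T; alarm=T; power=T; heat=F; fan=F; idle=T

Unit clause (fog) forces fog = True.
Set gpu = True.
  then (NOT fan OR NOT gpu) forces fan = False.
Try busy = True:
  (NOT busy OR fan OR NOT gpu OR NOT heat) forces heat = False.
  (heat OR lock) forces lock = True.
  clause (NOT busy OR NOT gpu OR NOT lock) is falsified — backtrack.
So busy = False.
  then (busy OR fan OR NOT fog OR power) forces power = True.
  then (busy OR idle OR NOT power) forces idle = True.
  then (NOT heat OR NOT idle OR NOT power) forces heat = False.
  then (alarm OR NOT fog OR heat) forces alarm = True.
  then (heat OR lock) forces lock = True.
All clauses satisfied.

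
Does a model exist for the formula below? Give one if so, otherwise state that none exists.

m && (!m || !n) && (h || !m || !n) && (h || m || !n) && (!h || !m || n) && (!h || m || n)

Unit clause (m) forces m = True.
In (!m || !n) only !n is left, so n = False.
In (!h || !m || n) only !h is left, so h = False.
All clauses satisfied.

h = False, n = False, m = True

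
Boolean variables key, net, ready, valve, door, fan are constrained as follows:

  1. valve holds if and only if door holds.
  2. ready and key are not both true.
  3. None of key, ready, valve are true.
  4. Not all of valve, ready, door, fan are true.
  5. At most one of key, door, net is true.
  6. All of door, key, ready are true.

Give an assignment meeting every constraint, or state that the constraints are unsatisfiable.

UNSATISFIABLE

Case key = True:
  Constraint (3) is violated (key=T) — contradiction.
Case key = False:
  Constraint (6) is violated (key=F) — contradiction.
Both cases fail — unsatisfiable.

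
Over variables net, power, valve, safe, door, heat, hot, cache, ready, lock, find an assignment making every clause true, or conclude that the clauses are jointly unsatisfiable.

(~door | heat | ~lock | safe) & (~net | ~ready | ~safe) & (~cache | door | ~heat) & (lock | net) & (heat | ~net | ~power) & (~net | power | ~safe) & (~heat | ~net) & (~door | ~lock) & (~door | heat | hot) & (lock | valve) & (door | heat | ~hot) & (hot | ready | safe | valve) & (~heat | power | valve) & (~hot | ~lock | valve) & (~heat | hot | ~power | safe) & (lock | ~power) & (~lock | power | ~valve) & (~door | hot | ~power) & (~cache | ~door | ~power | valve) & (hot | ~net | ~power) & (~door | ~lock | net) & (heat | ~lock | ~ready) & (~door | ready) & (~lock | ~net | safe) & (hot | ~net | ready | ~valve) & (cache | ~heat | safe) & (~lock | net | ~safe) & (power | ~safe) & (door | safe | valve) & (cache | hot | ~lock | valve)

Set net = True.
  then (~heat | ~net) forces heat = False.
  then (heat | ~net | ~power) forces power = False.
  then (~net | power | ~safe) forces safe = False.
  then (~lock | ~net | safe) forces lock = False.
  then (lock | valve) forces valve = True.
Set door = True.
  then (~door | heat | hot) forces hot = True.
  then (~door | ready) forces ready = True.
Set cache = True.
All clauses satisfied.

net = True, power = False, valve = True, safe = False, door = True, heat = False, hot = True, cache = True, ready = True, lock = False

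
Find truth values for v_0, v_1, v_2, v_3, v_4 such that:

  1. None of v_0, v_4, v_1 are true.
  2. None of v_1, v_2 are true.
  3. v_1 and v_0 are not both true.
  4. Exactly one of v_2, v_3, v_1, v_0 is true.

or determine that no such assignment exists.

v_0=F, v_1=F, v_2=F, v_3=T, v_4=F

  (1) {v_0, v_4, v_1}: 0 true — none ✓
  (2) {v_1, v_2}: 0 true — none ✓
  (3) v_1=F, v_0=F — not both ✓
  (4) {v_2, v_3, v_1, v_0}: 1 true — exactly one ✓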